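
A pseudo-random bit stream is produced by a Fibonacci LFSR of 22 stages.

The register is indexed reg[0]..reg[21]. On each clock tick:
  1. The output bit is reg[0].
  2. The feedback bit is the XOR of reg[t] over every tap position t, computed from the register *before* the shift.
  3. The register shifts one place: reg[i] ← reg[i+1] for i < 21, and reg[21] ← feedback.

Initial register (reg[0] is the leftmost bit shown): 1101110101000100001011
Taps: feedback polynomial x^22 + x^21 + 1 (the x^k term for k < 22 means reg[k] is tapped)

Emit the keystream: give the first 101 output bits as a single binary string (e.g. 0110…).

step | reg (before) | out | fb
   0 | 1101110101000100001011 | 1 | 0
   1 | 1011101010001000010110 | 1 | 1
   2 | 0111010100010000101101 | 0 | 1
   3 | 1110101000100001011011 | 1 | 0
   4 | 1101010001000010110110 | 1 | 1
   5 | 1010100010000101101101 | 1 | 0
   6 | 0101000100001011011010 | 0 | 0
   7 | 1010001000010110110100 | 1 | 1
   8 | 0100010000101101101001 | 0 | 1
   9 | 1000100001011011010011 | 1 | 0
  10 | 0001000010110110100110 | 0 | 0
  11 | 0010000101101101001100 | 0 | 0
  12 | 0100001011011010011000 | 0 | 0
  13 | 1000010110110100110000 | 1 | 1
  14 | 0000101101101001100001 | 0 | 1
  15 | 0001011011010011000011 | 0 | 1
  16 | 0010110110100110000111 | 0 | 1
  17 | 0101101101001100001111 | 0 | 1
  18 | 1011011010011000011111 | 1 | 0
  19 | 0110110100110000111110 | 0 | 0
  20 | 1101101001100001111100 | 1 | 1
  21 | 1011010011000011111001 | 1 | 0
  22 | 0110100110000111110010 | 0 | 0
  23 | 1101001100001111100100 | 1 | 1
  24 | 1010011000011111001001 | 1 | 0
  25 | 0100110000111110010010 | 0 | 0
  26 | 1001100001111100100100 | 1 | 1
  27 | 0011000011111001001001 | 0 | 1
  28 | 0110000111110010010011 | 0 | 1
  29 | 1100001111100100100111 | 1 | 0
  30 | 1000011111001001001110 | 1 | 1
  31 | 0000111110010010011101 | 0 | 1
  32 | 0001111100100100111011 | 0 | 1
  33 | 0011111001001001110111 | 0 | 1
  34 | 0111110010010011101111 | 0 | 1
  35 | 1111100100100111011111 | 1 | 0
  36 | 1111001001001110111110 | 1 | 1
  37 | 1110010010011101111101 | 1 | 0
  38 | 1100100100111011111010 | 1 | 1
  39 | 1001001001110111110101 | 1 | 0
  40 | 0010010011101111101010 | 0 | 0
  41 | 0100100111011111010100 | 0 | 0
  42 | 1001001110111110101000 | 1 | 1
  43 | 0010011101111101010001 | 0 | 1
  44 | 0100111011111010100011 | 0 | 1
  45 | 1001110111110101000111 | 1 | 0
  46 | 0011101111101010001110 | 0 | 0
  47 | 0111011111010100011100 | 0 | 0
  48 | 1110111110101000111000 | 1 | 1
  49 | 1101111101010001110001 | 1 | 0
  50 | 1011111010100011100010 | 1 | 1
  51 | 0111110101000111000101 | 0 | 1
  52 | 1111101010001110001011 | 1 | 0
  53 | 1111010100011100010110 | 1 | 1
  54 | 1110101000111000101101 | 1 | 0
  55 | 1101010001110001011010 | 1 | 1
  56 | 1010100011100010110101 | 1 | 0
  57 | 0101000111000101101010 | 0 | 0
  58 | 1010001110001011010100 | 1 | 1
  59 | 0100011100010110101001 | 0 | 1
  60 | 1000111000101101010011 | 1 | 0
  61 | 0001110001011010100110 | 0 | 0
  62 | 0011100010110101001100 | 0 | 0
  63 | 0111000101101010011000 | 0 | 0
  64 | 1110001011010100110000 | 1 | 1
  65 | 1100010110101001100001 | 1 | 0
  66 | 1000101101010011000010 | 1 | 1
  67 | 0001011010100110000101 | 0 | 1
  68 | 0010110101001100001011 | 0 | 1
  69 | 0101101010011000010111 | 0 | 1
  70 | 1011010100110000101111 | 1 | 0
  71 | 0110101001100001011110 | 0 | 0
  72 | 1101010011000010111100 | 1 | 1
  73 | 1010100110000101111001 | 1 | 0
  74 | 0101001100001011110010 | 0 | 0
  75 | 1010011000010111100100 | 1 | 1
  76 | 0100110000101111001001 | 0 | 1
  77 | 1001100001011110010011 | 1 | 0
  78 | 0011000010111100100110 | 0 | 0
  79 | 0110000101111001001100 | 0 | 0
  80 | 1100001011110010011000 | 1 | 1
  81 | 1000010111100100110001 | 1 | 0
  82 | 0000101111001001100010 | 0 | 0
  83 | 0001011110010011000100 | 0 | 0
  84 | 0010111100100110001000 | 0 | 0
  85 | 0101111001001100010000 | 0 | 0
  86 | 1011110010011000100000 | 1 | 1
  87 | 0111100100110001000001 | 0 | 1
  88 | 1111001001100010000011 | 1 | 0
  89 | 1110010011000100000110 | 1 | 1
  90 | 1100100110001000001101 | 1 | 0
  91 | 1001001100010000011010 | 1 | 1
  92 | 0010011000100000110101 | 0 | 1
  93 | 0100110001000001101011 | 0 | 1
  94 | 1001100010000011010111 | 1 | 0
  95 | 0011000100000110101110 | 0 | 0
  96 | 0110001000001101011100 | 0 | 0
  97 | 1100010000011010111000 | 1 | 1
  98 | 1000100000110101110001 | 1 | 0
  99 | 0001000001101011100010 | 0 | 0
 100 | 0010000011010111000100 | 0 | 0

11011101010001000010110110100110000111110010010011101111101010001110001011010100110000101111001001100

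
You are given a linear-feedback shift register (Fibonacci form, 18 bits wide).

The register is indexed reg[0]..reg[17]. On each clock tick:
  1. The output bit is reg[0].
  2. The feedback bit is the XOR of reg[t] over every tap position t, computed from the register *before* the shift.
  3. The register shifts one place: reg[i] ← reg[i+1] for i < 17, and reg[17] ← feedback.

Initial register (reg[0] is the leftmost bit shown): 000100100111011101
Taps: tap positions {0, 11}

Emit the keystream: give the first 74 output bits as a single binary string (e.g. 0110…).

00010010011101110110101001001001010010000000001001010110101011011100111000

step | reg (before) | out | fb
   0 | 000100100111011101 | 0 | 1
   1 | 001001001110111011 | 0 | 0
   2 | 010010011101110110 | 0 | 1
   3 | 100100111011101101 | 1 | 0
   4 | 001001110111011010 | 0 | 1
   5 | 010011101110110101 | 0 | 0
   6 | 100111011101101010 | 1 | 0
   7 | 001110111011010100 | 0 | 1
   8 | 011101110110101001 | 0 | 0
   9 | 111011101101010010 | 1 | 0
  10 | 110111011010100100 | 1 | 1
  11 | 101110110101001001 | 1 | 0
  12 | 011101101010010010 | 0 | 0
  13 | 111011010100100100 | 1 | 1
  14 | 110110101001001001 | 1 | 0
  15 | 101101010010010010 | 1 | 1
  16 | 011010100100100101 | 0 | 0
  17 | 110101001001001010 | 1 | 0
  18 | 101010010010010100 | 1 | 1
  19 | 010100100100101001 | 0 | 0
  20 | 101001001001010010 | 1 | 0
  21 | 010010010010100100 | 0 | 0
  22 | 100100100101001000 | 1 | 0
  23 | 001001001010010000 | 0 | 0
  24 | 010010010100100000 | 0 | 0
  25 | 100100101001000000 | 1 | 0
  26 | 001001010010000000 | 0 | 0
  27 | 010010100100000000 | 0 | 0
  28 | 100101001000000000 | 1 | 1
  29 | 001010010000000001 | 0 | 0
  30 | 010100100000000010 | 0 | 0
  31 | 101001000000000100 | 1 | 1
  32 | 010010000000001001 | 0 | 0
  33 | 100100000000010010 | 1 | 1
  34 | 001000000000100101 | 0 | 0
  35 | 010000000001001010 | 0 | 1
  36 | 100000000010010101 | 1 | 1
  37 | 000000000100101011 | 0 | 0
  38 | 000000001001010110 | 0 | 1
  39 | 000000010010101101 | 0 | 0
  40 | 000000100101011010 | 0 | 1
  41 | 000001001010110101 | 0 | 0
  42 | 000010010101101010 | 0 | 1
  43 | 000100101011010101 | 0 | 1
  44 | 001001010110101011 | 0 | 0
  45 | 010010101101010110 | 0 | 1
  46 | 100101011010101101 | 1 | 1
  47 | 001010110101011011 | 0 | 1
  48 | 010101101010110111 | 0 | 0
  49 | 101011010101101110 | 1 | 0
  50 | 010110101011011100 | 0 | 1
  51 | 101101010110111001 | 1 | 1
  52 | 011010101101110011 | 0 | 1
  53 | 110101011011100111 | 1 | 0
  54 | 101010110111001110 | 1 | 0
  55 | 010101101110011100 | 0 | 0
  56 | 101011011100111000 | 1 | 1
  57 | 010110111001110001 | 0 | 1
  58 | 101101110011100011 | 1 | 0
  59 | 011011100111000110 | 0 | 1
  60 | 110111001110001101 | 1 | 1
  61 | 101110011100011011 | 1 | 1
  62 | 011100111000110111 | 0 | 0
  63 | 111001110001101110 | 1 | 0
  64 | 110011100011011100 | 1 | 0
  65 | 100111000110111000 | 1 | 1
  66 | 001110001101110001 | 0 | 1
  67 | 011100011011100011 | 0 | 1
  68 | 111000110111000111 | 1 | 0
  69 | 110001101110001110 | 1 | 1
  70 | 100011011100011101 | 1 | 1
  71 | 000110111000111011 | 0 | 0
  72 | 001101110001110110 | 0 | 1
  73 | 011011100011101101 | 0 | 1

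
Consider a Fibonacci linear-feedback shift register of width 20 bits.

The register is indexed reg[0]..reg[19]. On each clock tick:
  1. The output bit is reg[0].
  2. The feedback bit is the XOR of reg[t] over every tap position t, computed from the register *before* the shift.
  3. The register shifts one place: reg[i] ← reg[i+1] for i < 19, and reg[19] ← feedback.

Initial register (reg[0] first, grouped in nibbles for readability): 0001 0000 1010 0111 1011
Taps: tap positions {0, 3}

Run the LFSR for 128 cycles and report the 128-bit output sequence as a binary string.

00010000101001111011100101011001101001110011100101001001111011110011000001101001011010110011001000100011001010100011001110100111

tick  register→output (feedback)
  0  00010000101001111011→0 (1)
  1  00100001010011110111→0 (0)
  2  01000010100111101110→0 (0)
  3  10000101001111011100→1 (1)
  4  00001010011110111001→0 (0)
  5  00010100111101110010→0 (1)
  6  00101001111011100101→0 (0)
  7  01010011110111001010→0 (1)
  8  10100111101110010101→1 (1)
  9  01001111011100101011→0 (0)
 10  10011110111001010110→1 (0)
 11  00111101110010101100→0 (1)
 12  01111011100101011001→0 (1)
 13  11110111001010110011→1 (0)
 14  11101110010101100110→1 (1)
 15  11011100101011001101→1 (0)
 16  10111001010110011010→1 (0)
 17  01110010101100110100→0 (1)
 18  11100101011001101001→1 (1)
 19  11001010110011010011→1 (1)
 20  10010101100110100111→1 (0)
 21  00101011001101001110→0 (0)
 22  01010110011010011100→0 (1)
 23  10101100110100111001→1 (1)
 24  01011001101001110011→0 (1)
 25  10110011010011100111→1 (0)
 26  01100110100111001110→0 (0)
 27  11001101001110011100→1 (1)
 28  10011010011100111001→1 (0)
 29  00110100111001110010→0 (1)
 30  01101001110011100101→0 (0)
 31  11010011100111001010→1 (0)
 32  10100111001110010100→1 (1)
 33  01001110011100101001→0 (0)
 34  10011100111001010010→1 (0)
 35  00111001110010100100→0 (1)
 36  01110011100101001001→0 (1)
 37  11100111001010010011→1 (1)
 38  11001110010100100111→1 (1)
 39  10011100101001001111→1 (0)
 40  00111001010010011110→0 (1)
 41  01110010100100111101→0 (1)
 42  11100101001001111011→1 (1)
 43  11001010010011110111→1 (1)
 44  10010100100111101111→1 (0)
 45  00101001001111011110→0 (0)
 46  01010010011110111100→0 (1)
 47  10100100111101111001→1 (1)
 48  01001001111011110011→0 (0)
 49  10010011110111100110→1 (0)
 50  00100111101111001100→0 (0)
 51  01001111011110011000→0 (0)
 52  10011110111100110000→1 (0)
 53  00111101111001100000→0 (1)
 54  01111011110011000001→0 (1)
 55  11110111100110000011→1 (0)
 56  11101111001100000110→1 (1)
 57  11011110011000001101→1 (0)
 58  10111100110000011010→1 (0)
 59  01111001100000110100→0 (1)
 60  11110011000001101001→1 (0)
 61  11100110000011010010→1 (1)
 62  11001100000110100101→1 (1)
 63  10011000001101001011→1 (0)
 64  00110000011010010110→0 (1)
 65  01100000110100101101→0 (0)
 66  11000001101001011010→1 (1)
 67  10000011010010110101→1 (1)
 68  00000110100101101011→0 (0)
 69  00001101001011010110→0 (0)
 70  00011010010110101100→0 (1)
 71  00110100101101011001→0 (1)
 72  01101001011010110011→0 (0)
 73  11010010110101100110→1 (0)
 74  10100101101011001100→1 (1)
 75  01001011010110011001→0 (0)
 76  10010110101100110010→1 (0)
 77  00101101011001100100→0 (0)
 78  01011010110011001000→0 (1)
 79  10110101100110010001→1 (0)
 80  01101011001100100010→0 (0)
 81  11010110011001000100→1 (0)
 82  10101100110010001000→1 (1)
 83  01011001100100010001→0 (1)
 84  10110011001000100011→1 (0)
 85  01100110010001000110→0 (0)
 86  11001100100010001100→1 (1)
 87  10011001000100011001→1 (0)
 88  00110010001000110010→0 (1)
 89  01100100010001100101→0 (0)
 90  11001000100011001010→1 (1)
 91  10010001000110010101→1 (0)
 92  00100010001100101010→0 (0)
 93  01000100011001010100→0 (0)
 94  10001000110010101000→1 (1)
 95  00010001100101010001→0 (1)
 96  00100011001010100011→0 (0)
 97  01000110010101000110→0 (0)
 98  10001100101010001100→1 (1)
 99  00011001010100011001→0 (1)
100  00110010101000110011→0 (1)
101  01100101010001100111→0 (0)
102  11001010100011001110→1 (1)
103  10010101000110011101→1 (0)
104  00101010001100111010→0 (0)
105  01010100011001110100→0 (1)
106  10101000110011101001→1 (1)
107  01010001100111010011→0 (1)
108  10100011001110100111→1 (1)
109  01000110011101001111→0 (0)
110  10001100111010011110→1 (1)
111  00011001110100111101→0 (1)
112  00110011101001111011→0 (1)
113  01100111010011110111→0 (0)
114  11001110100111101110→1 (1)
115  10011101001111011101→1 (0)
116  00111010011110111010→0 (1)
117  01110100111101110101→0 (1)
118  11101001111011101011→1 (1)
119  11010011110111010111→1 (0)
120  10100111101110101110→1 (1)
121  01001111011101011101→0 (0)
122  10011110111010111010→1 (0)
123  00111101110101110100→0 (1)
124  01111011101011101001→0 (1)
125  11110111010111010011→1 (0)
126  11101110101110100110→1 (1)
127  11011101011101001101→1 (0)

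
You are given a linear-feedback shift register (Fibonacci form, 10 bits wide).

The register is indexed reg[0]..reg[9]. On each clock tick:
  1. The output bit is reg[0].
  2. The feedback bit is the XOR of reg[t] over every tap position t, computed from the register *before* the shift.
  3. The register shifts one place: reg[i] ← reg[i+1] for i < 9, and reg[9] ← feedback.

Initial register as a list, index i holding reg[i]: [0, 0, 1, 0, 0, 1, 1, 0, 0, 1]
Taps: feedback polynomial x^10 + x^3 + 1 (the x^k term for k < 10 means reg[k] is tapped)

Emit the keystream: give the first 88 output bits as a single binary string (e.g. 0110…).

k : reg_k → out_k, fb_k
0: 0010011001 → 0, fb=0
1: 0100110010 → 0, fb=0
2: 1001100100 → 1, fb=0
3: 0011001000 → 0, fb=1
4: 0110010001 → 0, fb=0
5: 1100100010 → 1, fb=1
6: 1001000101 → 1, fb=0
7: 0010001010 → 0, fb=0
8: 0100010100 → 0, fb=0
9: 1000101000 → 1, fb=1
10: 0001010001 → 0, fb=1
11: 0010100011 → 0, fb=0
12: 0101000110 → 0, fb=1
13: 1010001101 → 1, fb=1
14: 0100011011 → 0, fb=0
15: 1000110110 → 1, fb=1
16: 0001101101 → 0, fb=1
17: 0011011011 → 0, fb=1
18: 0110110111 → 0, fb=0
19: 1101101110 → 1, fb=0
20: 1011011100 → 1, fb=0
21: 0110111000 → 0, fb=0
22: 1101110000 → 1, fb=0
23: 1011100000 → 1, fb=0
24: 0111000000 → 0, fb=1
25: 1110000001 → 1, fb=1
26: 1100000011 → 1, fb=1
27: 1000000111 → 1, fb=1
28: 0000001111 → 0, fb=0
29: 0000011110 → 0, fb=0
30: 0000111100 → 0, fb=0
31: 0001111000 → 0, fb=1
32: 0011110001 → 0, fb=1
33: 0111100011 → 0, fb=1
34: 1111000111 → 1, fb=0
35: 1110001110 → 1, fb=1
36: 1100011101 → 1, fb=1
37: 1000111011 → 1, fb=1
38: 0001110111 → 0, fb=1
39: 0011101111 → 0, fb=1
40: 0111011111 → 0, fb=1
41: 1110111111 → 1, fb=1
42: 1101111111 → 1, fb=0
43: 1011111110 → 1, fb=0
44: 0111111100 → 0, fb=1
45: 1111111001 → 1, fb=0
46: 1111110010 → 1, fb=0
47: 1111100100 → 1, fb=0
48: 1111001000 → 1, fb=0
49: 1110010000 → 1, fb=1
50: 1100100001 → 1, fb=1
51: 1001000011 → 1, fb=0
52: 0010000110 → 0, fb=0
53: 0100001100 → 0, fb=0
54: 1000011000 → 1, fb=1
55: 0000110001 → 0, fb=0
56: 0001100010 → 0, fb=1
57: 0011000101 → 0, fb=1
58: 0110001011 → 0, fb=0
59: 1100010110 → 1, fb=1
60: 1000101101 → 1, fb=1
61: 0001011011 → 0, fb=1
62: 0010110111 → 0, fb=0
63: 0101101110 → 0, fb=1
64: 1011011101 → 1, fb=0
65: 0110111010 → 0, fb=0
66: 1101110100 → 1, fb=0
67: 1011101000 → 1, fb=0
68: 0111010000 → 0, fb=1
69: 1110100001 → 1, fb=1
70: 1101000011 → 1, fb=0
71: 1010000110 → 1, fb=1
72: 0100001101 → 0, fb=0
73: 1000011010 → 1, fb=1
74: 0000110101 → 0, fb=0
75: 0001101010 → 0, fb=1
76: 0011010101 → 0, fb=1
77: 0110101011 → 0, fb=0
78: 1101010110 → 1, fb=0
79: 1010101100 → 1, fb=1
80: 0101011001 → 0, fb=1
81: 1010110011 → 1, fb=1
82: 0101100111 → 0, fb=1
83: 1011001111 → 1, fb=0
84: 0110011110 → 0, fb=0
85: 1100111100 → 1, fb=1
86: 1001111001 → 1, fb=0
87: 0011110010 → 0, fb=1

0010011001000101000110110111000000111100011101111111001000011000101101110100001101010110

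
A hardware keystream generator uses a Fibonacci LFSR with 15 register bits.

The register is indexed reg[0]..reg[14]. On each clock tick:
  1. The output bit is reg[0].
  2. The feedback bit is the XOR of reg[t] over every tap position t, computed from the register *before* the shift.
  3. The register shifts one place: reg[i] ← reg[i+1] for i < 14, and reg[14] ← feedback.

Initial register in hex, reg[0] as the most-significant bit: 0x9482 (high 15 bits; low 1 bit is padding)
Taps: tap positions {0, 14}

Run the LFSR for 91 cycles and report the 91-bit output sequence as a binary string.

tick  register→output (feedback)
  0  100101001000001→1 (0)
  1  001010010000010→0 (0)
  2  010100100000100→0 (0)
  3  101001000001000→1 (1)
  4  010010000010001→0 (1)
  5  100100000100011→1 (0)
  6  001000001000110→0 (0)
  7  010000010001100→0 (0)
  8  100000100011000→1 (1)
  9  000001000110001→0 (1)
 10  000010001100011→0 (1)
 11  000100011000111→0 (1)
 12  001000110001111→0 (1)
 13  010001100011111→0 (1)
 14  100011000111111→1 (0)
 15  000110001111110→0 (0)
 16  001100011111100→0 (0)
 17  011000111111000→0 (0)
 18  110001111110000→1 (1)
 19  100011111100001→1 (0)
 20  000111111000010→0 (0)
 21  001111110000100→0 (0)
 22  011111100001000→0 (0)
 23  111111000010000→1 (1)
 24  111110000100001→1 (0)
 25  111100001000010→1 (1)
 26  111000010000101→1 (0)
 27  110000100001010→1 (1)
 28  100001000010101→1 (0)
 29  000010000101010→0 (0)
 30  000100001010100→0 (0)
 31  001000010101000→0 (0)
 32  010000101010000→0 (0)
 33  100001010100000→1 (1)
 34  000010101000001→0 (1)
 35  000101010000011→0 (1)
 36  001010100000111→0 (1)
 37  010101000001111→0 (1)
 38  101010000011111→1 (0)
 39  010100000111110→0 (0)
 40  101000001111100→1 (1)
 41  010000011111001→0 (1)
 42  100000111110011→1 (0)
 43  000001111100110→0 (0)
 44  000011111001100→0 (0)
 45  000111110011000→0 (0)
 46  001111100110000→0 (0)
 47  011111001100000→0 (0)
 48  111110011000000→1 (1)
 49  111100110000001→1 (0)
 50  111001100000010→1 (1)
 51  110011000000101→1 (0)
 52  100110000001010→1 (1)
 53  001100000010101→0 (1)
 54  011000000101011→0 (1)
 55  110000001010111→1 (0)
 56  100000010101110→1 (1)
 57  000000101011101→0 (1)
 58  000001010111011→0 (1)
 59  000010101110111→0 (1)
 60  000101011101111→0 (1)
 61  001010111011111→0 (1)
 62  010101110111111→0 (1)
 63  101011101111111→1 (0)
 64  010111011111110→0 (0)
 65  101110111111100→1 (1)
 66  011101111111001→0 (1)
 67  111011111110011→1 (0)
 68  110111111100110→1 (1)
 69  101111111001101→1 (0)
 70  011111110011010→0 (0)
 71  111111100110100→1 (1)
 72  111111001101001→1 (0)
 73  111110011010010→1 (1)
 74  111100110100101→1 (0)
 75  111001101001010→1 (1)
 76  110011010010101→1 (0)
 77  100110100101010→1 (1)
 78  001101001010101→0 (1)
 79  011010010101011→0 (1)
 80  110100101010111→1 (0)
 81  101001010101110→1 (1)
 82  010010101011101→0 (1)
 83  100101010111011→1 (0)
 84  001010101110110→0 (0)
 85  010101011101100→0 (0)
 86  101010111011000→1 (1)
 87  010101110110001→0 (1)
 88  101011101100011→1 (0)
 89  010111011000110→0 (0)
 90  101110110001100→1 (1)

1001010010000010001100011111100001000010101000001111100110000001010111011111110011010010101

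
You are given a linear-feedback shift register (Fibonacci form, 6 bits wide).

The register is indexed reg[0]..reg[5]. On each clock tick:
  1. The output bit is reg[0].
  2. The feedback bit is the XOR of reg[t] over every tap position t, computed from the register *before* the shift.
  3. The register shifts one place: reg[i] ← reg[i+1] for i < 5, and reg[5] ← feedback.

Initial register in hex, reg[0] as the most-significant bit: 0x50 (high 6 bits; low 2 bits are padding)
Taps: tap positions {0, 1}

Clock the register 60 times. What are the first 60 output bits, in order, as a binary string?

010100111101000111001001011011101100110101011111100000100001

tick  register→output (feedback)
  0  010100→0 (1)
  1  101001→1 (1)
  2  010011→0 (1)
  3  100111→1 (1)
  4  001111→0 (0)
  5  011110→0 (1)
  6  111101→1 (0)
  7  111010→1 (0)
  8  110100→1 (0)
  9  101000→1 (1)
 10  010001→0 (1)
 11  100011→1 (1)
 12  000111→0 (0)
 13  001110→0 (0)
 14  011100→0 (1)
 15  111001→1 (0)
 16  110010→1 (0)
 17  100100→1 (1)
 18  001001→0 (0)
 19  010010→0 (1)
 20  100101→1 (1)
 21  001011→0 (0)
 22  010110→0 (1)
 23  101101→1 (1)
 24  011011→0 (1)
 25  110111→1 (0)
 26  101110→1 (1)
 27  011101→0 (1)
 28  111011→1 (0)
 29  110110→1 (0)
 30  101100→1 (1)
 31  011001→0 (1)
 32  110011→1 (0)
 33  100110→1 (1)
 34  001101→0 (0)
 35  011010→0 (1)
 36  110101→1 (0)
 37  101010→1 (1)
 38  010101→0 (1)
 39  101011→1 (1)
 40  010111→0 (1)
 41  101111→1 (1)
 42  011111→0 (1)
 43  111111→1 (0)
 44  111110→1 (0)
 45  111100→1 (0)
 46  111000→1 (0)
 47  110000→1 (0)
 48  100000→1 (1)
 49  000001→0 (0)
 50  000010→0 (0)
 51  000100→0 (0)
 52  001000→0 (0)
 53  010000→0 (1)
 54  100001→1 (1)
 55  000011→0 (0)
 56  000110→0 (0)
 57  001100→0 (0)
 58  011000→0 (1)
 59  110001→1 (0)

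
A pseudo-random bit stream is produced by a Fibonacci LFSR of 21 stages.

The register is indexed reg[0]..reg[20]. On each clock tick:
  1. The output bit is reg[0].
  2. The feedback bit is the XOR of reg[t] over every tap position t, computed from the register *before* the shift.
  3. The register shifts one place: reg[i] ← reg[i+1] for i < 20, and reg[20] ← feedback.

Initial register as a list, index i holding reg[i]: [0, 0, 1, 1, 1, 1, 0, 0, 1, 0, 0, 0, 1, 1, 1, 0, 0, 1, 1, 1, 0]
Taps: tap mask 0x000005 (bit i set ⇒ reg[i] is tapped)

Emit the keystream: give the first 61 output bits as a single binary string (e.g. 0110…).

k : reg_k → out_k, fb_k
0: 001111001000111001110 → 0, fb=1
1: 011110010001110011101 → 0, fb=1
2: 111100100011100111011 → 1, fb=0
3: 111001000111001110110 → 1, fb=0
4: 110010001110011101100 → 1, fb=1
5: 100100011100111011001 → 1, fb=1
6: 001000111001110110011 → 0, fb=1
7: 010001110011101100111 → 0, fb=0
8: 100011100111011001110 → 1, fb=1
9: 000111001110110011101 → 0, fb=0
10: 001110011101100111010 → 0, fb=1
11: 011100111011001110101 → 0, fb=1
12: 111001110110011101011 → 1, fb=0
13: 110011101100111010110 → 1, fb=1
14: 100111011001110101101 → 1, fb=1
15: 001110110011101011011 → 0, fb=1
16: 011101100111010110111 → 0, fb=1
17: 111011001110101101111 → 1, fb=0
18: 110110011101011011110 → 1, fb=1
19: 101100111010110111101 → 1, fb=0
20: 011001110101101111010 → 0, fb=1
21: 110011101011011110101 → 1, fb=1
22: 100111010110111101011 → 1, fb=1
23: 001110101101111010111 → 0, fb=1
24: 011101011011110101111 → 0, fb=1
25: 111010110111101011111 → 1, fb=0
26: 110101101111010111110 → 1, fb=1
27: 101011011110101111101 → 1, fb=0
28: 010110111101011111010 → 0, fb=0
29: 101101111010111110100 → 1, fb=0
30: 011011110101111101000 → 0, fb=1
31: 110111101011111010001 → 1, fb=1
32: 101111010111110100011 → 1, fb=0
33: 011110101111101000110 → 0, fb=1
34: 111101011111010001101 → 1, fb=0
35: 111010111110100011010 → 1, fb=0
36: 110101111101000110100 → 1, fb=1
37: 101011111010001101001 → 1, fb=0
38: 010111110100011010010 → 0, fb=0
39: 101111101000110100100 → 1, fb=0
40: 011111010001101001000 → 0, fb=1
41: 111110100011010010001 → 1, fb=0
42: 111101000110100100010 → 1, fb=0
43: 111010001101001000100 → 1, fb=0
44: 110100011010010001000 → 1, fb=1
45: 101000110100100010001 → 1, fb=0
46: 010001101001000100010 → 0, fb=0
47: 100011010010001000100 → 1, fb=1
48: 000110100100010001001 → 0, fb=0
49: 001101001000100010010 → 0, fb=1
50: 011010010001000100101 → 0, fb=1
51: 110100100010001001011 → 1, fb=1
52: 101001000100010010111 → 1, fb=0
53: 010010001000100101110 → 0, fb=0
54: 100100010001001011100 → 1, fb=1
55: 001000100010010111001 → 0, fb=1
56: 010001000100101110011 → 0, fb=0
57: 100010001001011100110 → 1, fb=1
58: 000100010010111001101 → 0, fb=0
59: 001000100101110011010 → 0, fb=1
60: 010001001011100110101 → 0, fb=0

0011110010001110011101100111010110111101011111010001101001000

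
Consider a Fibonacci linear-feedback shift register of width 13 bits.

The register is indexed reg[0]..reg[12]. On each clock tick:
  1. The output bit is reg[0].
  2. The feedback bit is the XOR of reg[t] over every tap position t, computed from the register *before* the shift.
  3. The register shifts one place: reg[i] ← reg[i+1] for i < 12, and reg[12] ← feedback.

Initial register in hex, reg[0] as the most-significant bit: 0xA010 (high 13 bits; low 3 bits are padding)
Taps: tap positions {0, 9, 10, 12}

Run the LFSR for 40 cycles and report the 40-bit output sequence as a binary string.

k : reg_k → out_k, fb_k
0: 1010000000010 → 1, fb=1
1: 0100000000101 → 0, fb=0
2: 1000000001010 → 1, fb=0
3: 0000000010100 → 0, fb=1
4: 0000000101001 → 0, fb=0
5: 0000001010010 → 0, fb=0
6: 0000010100100 → 0, fb=1
7: 0000101001001 → 0, fb=0
8: 0001010010010 → 0, fb=0
9: 0010100100100 → 0, fb=1
10: 0101001001001 → 0, fb=0
11: 1010010010010 → 1, fb=1
12: 0100100100101 → 0, fb=0
13: 1001001001010 → 1, fb=0
14: 0010010010100 → 0, fb=1
15: 0100100101001 → 0, fb=0
16: 1001001010010 → 1, fb=1
17: 0010010100101 → 0, fb=0
18: 0100101001010 → 0, fb=1
19: 1001010010101 → 1, fb=1
20: 0010100101011 → 0, fb=0
21: 0101001010110 → 0, fb=1
22: 1010010101101 → 1, fb=0
23: 0100101011010 → 0, fb=1
24: 1001010110101 → 1, fb=1
25: 0010101101011 → 0, fb=0
26: 0101011010110 → 0, fb=1
27: 1010110101101 → 1, fb=0
28: 0101101011010 → 0, fb=1
29: 1011010110101 → 1, fb=1
30: 0110101101011 → 0, fb=0
31: 1101011010110 → 1, fb=0
32: 1010110101100 → 1, fb=1
33: 0101101011001 → 0, fb=0
34: 1011010110010 → 1, fb=1
35: 0110101100101 → 0, fb=0
36: 1101011001010 → 1, fb=0
37: 1010110010100 → 1, fb=0
38: 0101100101000 → 0, fb=1
39: 1011001010001 → 1, fb=0

1010000000010100100100101001010110101101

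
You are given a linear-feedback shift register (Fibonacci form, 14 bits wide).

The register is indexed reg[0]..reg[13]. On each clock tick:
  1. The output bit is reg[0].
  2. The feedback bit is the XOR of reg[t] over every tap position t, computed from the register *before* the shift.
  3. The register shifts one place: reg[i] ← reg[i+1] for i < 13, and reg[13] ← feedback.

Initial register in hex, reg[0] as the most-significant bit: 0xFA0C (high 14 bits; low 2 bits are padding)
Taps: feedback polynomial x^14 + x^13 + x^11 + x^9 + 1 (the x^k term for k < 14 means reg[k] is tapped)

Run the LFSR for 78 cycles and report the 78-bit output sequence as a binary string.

111110100000110000001110111011001000101100001101010010100011110110100001011000

step | reg (before) | out | fb
   0 | 11111010000011 | 1 | 0
   1 | 11110100000110 | 1 | 0
   2 | 11101000001100 | 1 | 0
   3 | 11010000011000 | 1 | 0
   4 | 10100000110000 | 1 | 0
   5 | 01000001100000 | 0 | 0
   6 | 10000011000000 | 1 | 1
   7 | 00000110000001 | 0 | 1
   8 | 00001100000011 | 0 | 1
   9 | 00011000000111 | 0 | 0
  10 | 00110000001110 | 0 | 1
  11 | 01100000011101 | 0 | 1
  12 | 11000000111011 | 1 | 1
  13 | 10000001110111 | 1 | 0
  14 | 00000011101110 | 0 | 1
  15 | 00000111011101 | 0 | 1
  16 | 00001110111011 | 0 | 0
  17 | 00011101110110 | 0 | 0
  18 | 00111011101100 | 0 | 1
  19 | 01110111011001 | 0 | 0
  20 | 11101110110010 | 1 | 0
  21 | 11011101100100 | 1 | 0
  22 | 10111011001000 | 1 | 1
  23 | 01110110010001 | 0 | 0
  24 | 11101100100010 | 1 | 1
  25 | 11011001000101 | 1 | 1
  26 | 10110010001011 | 1 | 0
  27 | 01100100010110 | 0 | 0
  28 | 11001000101100 | 1 | 0
  29 | 10010001011000 | 1 | 0
  30 | 00100010110000 | 0 | 1
  31 | 01000101100001 | 0 | 1
  32 | 10001011000011 | 1 | 0
  33 | 00010110000110 | 0 | 1
  34 | 00101100001101 | 0 | 0
  35 | 01011000011010 | 0 | 1
  36 | 10110000110101 | 1 | 0
  37 | 01100001101010 | 0 | 0
  38 | 11000011010100 | 1 | 1
  39 | 10000110101001 | 1 | 0
  40 | 00001101010010 | 0 | 1
  41 | 00011010100101 | 0 | 0
  42 | 00110101001010 | 0 | 0
  43 | 01101010010100 | 0 | 0
  44 | 11010100101000 | 1 | 1
  45 | 10101001010001 | 1 | 1
  46 | 01010010100011 | 0 | 1
  47 | 10100101000111 | 1 | 1
  48 | 01001010001111 | 0 | 0
  49 | 10010100011110 | 1 | 1
  50 | 00101000111101 | 0 | 1
  51 | 01010001111011 | 0 | 0
  52 | 10100011110110 | 1 | 1
  53 | 01000111101101 | 0 | 0
  54 | 10001111011010 | 1 | 0
  55 | 00011110110100 | 0 | 0
  56 | 00111101101000 | 0 | 0
  57 | 01111011010000 | 0 | 1
  58 | 11110110100001 | 1 | 0
  59 | 11101101000010 | 1 | 1
  60 | 11011010000101 | 1 | 1
  61 | 10110100001011 | 1 | 0
  62 | 01101000010110 | 0 | 0
  63 | 11010000101100 | 1 | 0
  64 | 10100001011000 | 1 | 0
  65 | 01000010110000 | 0 | 1
  66 | 10000101100001 | 1 | 0
  67 | 00001011000010 | 0 | 0
  68 | 00010110000100 | 0 | 1
  69 | 00101100001001 | 0 | 1
  70 | 01011000010011 | 0 | 0
  71 | 10110000100110 | 1 | 0
  72 | 01100001001100 | 0 | 1
  73 | 11000010011001 | 1 | 1
  74 | 10000100110011 | 1 | 1
  75 | 00001001100111 | 0 | 0
  76 | 00010011001110 | 0 | 1
  77 | 00100110011101 | 0 | 1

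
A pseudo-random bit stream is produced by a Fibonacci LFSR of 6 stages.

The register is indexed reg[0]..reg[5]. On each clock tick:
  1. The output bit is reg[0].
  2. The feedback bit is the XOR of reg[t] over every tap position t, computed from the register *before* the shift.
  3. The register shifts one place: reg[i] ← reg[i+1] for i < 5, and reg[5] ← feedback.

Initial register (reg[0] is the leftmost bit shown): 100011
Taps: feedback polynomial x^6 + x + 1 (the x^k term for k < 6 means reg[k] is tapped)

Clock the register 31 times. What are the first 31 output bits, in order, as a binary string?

1000111001001011011101100110101

k : reg_k → out_k, fb_k
0: 100011 → 1, fb=1
1: 000111 → 0, fb=0
2: 001110 → 0, fb=0
3: 011100 → 0, fb=1
4: 111001 → 1, fb=0
5: 110010 → 1, fb=0
6: 100100 → 1, fb=1
7: 001001 → 0, fb=0
8: 010010 → 0, fb=1
9: 100101 → 1, fb=1
10: 001011 → 0, fb=0
11: 010110 → 0, fb=1
12: 101101 → 1, fb=1
13: 011011 → 0, fb=1
14: 110111 → 1, fb=0
15: 101110 → 1, fb=1
16: 011101 → 0, fb=1
17: 111011 → 1, fb=0
18: 110110 → 1, fb=0
19: 101100 → 1, fb=1
20: 011001 → 0, fb=1
21: 110011 → 1, fb=0
22: 100110 → 1, fb=1
23: 001101 → 0, fb=0
24: 011010 → 0, fb=1
25: 110101 → 1, fb=0
26: 101010 → 1, fb=1
27: 010101 → 0, fb=1
28: 101011 → 1, fb=1
29: 010111 → 0, fb=1
30: 101111 → 1, fb=1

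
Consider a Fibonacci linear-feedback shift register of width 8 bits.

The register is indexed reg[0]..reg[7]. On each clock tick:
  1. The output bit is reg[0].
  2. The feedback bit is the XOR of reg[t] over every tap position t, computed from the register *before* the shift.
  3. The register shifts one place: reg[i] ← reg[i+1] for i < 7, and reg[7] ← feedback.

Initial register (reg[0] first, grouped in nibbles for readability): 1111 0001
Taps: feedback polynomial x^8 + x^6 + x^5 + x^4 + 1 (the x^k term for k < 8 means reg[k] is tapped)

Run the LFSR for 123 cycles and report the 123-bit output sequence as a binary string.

111100011011000010001011101011110110111110000110100110101101101010000010011101100100100110000001110100100011100010000000101

step | reg (before) | out | fb
   0 | 11110001 | 1 | 1
   1 | 11100011 | 1 | 0
   2 | 11000110 | 1 | 1
   3 | 10001101 | 1 | 1
   4 | 00011011 | 0 | 0
   5 | 00110110 | 0 | 0
   6 | 01101100 | 0 | 0
   7 | 11011000 | 1 | 0
   8 | 10110000 | 1 | 1
   9 | 01100001 | 0 | 0
  10 | 11000010 | 1 | 0
  11 | 10000100 | 1 | 0
  12 | 00001000 | 0 | 1
  13 | 00010001 | 0 | 0
  14 | 00100010 | 0 | 1
  15 | 01000101 | 0 | 1
  16 | 10001011 | 1 | 1
  17 | 00010111 | 0 | 0
  18 | 00101110 | 0 | 1
  19 | 01011101 | 0 | 0
  20 | 10111010 | 1 | 1
  21 | 01110101 | 0 | 1
  22 | 11101011 | 1 | 1
  23 | 11010111 | 1 | 1
  24 | 10101111 | 1 | 0
  25 | 01011110 | 0 | 1
  26 | 10111101 | 1 | 1
  27 | 01111011 | 0 | 0
  28 | 11110110 | 1 | 1
  29 | 11101101 | 1 | 1
  30 | 11011011 | 1 | 1
  31 | 10110111 | 1 | 1
  32 | 01101111 | 0 | 1
  33 | 11011111 | 1 | 0
  34 | 10111110 | 1 | 0
  35 | 01111100 | 0 | 0
  36 | 11111000 | 1 | 0
  37 | 11110000 | 1 | 1
  38 | 11100001 | 1 | 1
  39 | 11000011 | 1 | 0
  40 | 10000110 | 1 | 1
  41 | 00001101 | 0 | 0
  42 | 00011010 | 0 | 0
  43 | 00110100 | 0 | 1
  44 | 01101001 | 0 | 1
  45 | 11010011 | 1 | 0
  46 | 10100110 | 1 | 1
  47 | 01001101 | 0 | 0
  48 | 10011010 | 1 | 1
  49 | 00110101 | 0 | 1
  50 | 01101011 | 0 | 0
  51 | 11010110 | 1 | 1
  52 | 10101101 | 1 | 1
  53 | 01011011 | 0 | 0
  54 | 10110110 | 1 | 1
  55 | 01101101 | 0 | 0
  56 | 11011010 | 1 | 1
  57 | 10110101 | 1 | 0
  58 | 01101010 | 0 | 0
  59 | 11010100 | 1 | 0
  60 | 10101000 | 1 | 0
  61 | 01010000 | 0 | 0
  62 | 10100000 | 1 | 1
  63 | 01000001 | 0 | 0
  64 | 10000010 | 1 | 0
  65 | 00000100 | 0 | 1
  66 | 00001001 | 0 | 1
  67 | 00010011 | 0 | 1
  68 | 00100111 | 0 | 0
  69 | 01001110 | 0 | 1
  70 | 10011101 | 1 | 1
  71 | 00111011 | 0 | 0
  72 | 01110110 | 0 | 0
  73 | 11101100 | 1 | 1
  74 | 11011001 | 1 | 0
  75 | 10110010 | 1 | 0
  76 | 01100100 | 0 | 1
  77 | 11001001 | 1 | 0
  78 | 10010010 | 1 | 0
  79 | 00100100 | 0 | 1
  80 | 01001001 | 0 | 1
  81 | 10010011 | 1 | 0
  82 | 00100110 | 0 | 0
  83 | 01001100 | 0 | 0
  84 | 10011000 | 1 | 0
  85 | 00110000 | 0 | 0
  86 | 01100000 | 0 | 0
  87 | 11000000 | 1 | 1
  88 | 10000001 | 1 | 1
  89 | 00000011 | 0 | 1
  90 | 00000111 | 0 | 0
  91 | 00001110 | 0 | 1
  92 | 00011101 | 0 | 0
  93 | 00111010 | 0 | 0
  94 | 01110100 | 0 | 1
  95 | 11101001 | 1 | 0
  96 | 11010010 | 1 | 0
  97 | 10100100 | 1 | 0
  98 | 01001000 | 0 | 1
  99 | 10010001 | 1 | 1
 100 | 00100011 | 0 | 1
 101 | 01000111 | 0 | 0
 102 | 10001110 | 1 | 0
 103 | 00011100 | 0 | 0
 104 | 00111000 | 0 | 1
 105 | 01110001 | 0 | 0
 106 | 11100010 | 1 | 0
 107 | 11000100 | 1 | 0
 108 | 10001000 | 1 | 0
 109 | 00010000 | 0 | 0
 110 | 00100000 | 0 | 0
 111 | 01000000 | 0 | 0
 112 | 10000000 | 1 | 1
 113 | 00000001 | 0 | 0
 114 | 00000010 | 0 | 1
 115 | 00000101 | 0 | 1
 116 | 00001011 | 0 | 0
 117 | 00010110 | 0 | 0
 118 | 00101100 | 0 | 0
 119 | 01011000 | 0 | 1
 120 | 10110001 | 1 | 1
 121 | 01100011 | 0 | 1
 122 | 11000111 | 1 | 1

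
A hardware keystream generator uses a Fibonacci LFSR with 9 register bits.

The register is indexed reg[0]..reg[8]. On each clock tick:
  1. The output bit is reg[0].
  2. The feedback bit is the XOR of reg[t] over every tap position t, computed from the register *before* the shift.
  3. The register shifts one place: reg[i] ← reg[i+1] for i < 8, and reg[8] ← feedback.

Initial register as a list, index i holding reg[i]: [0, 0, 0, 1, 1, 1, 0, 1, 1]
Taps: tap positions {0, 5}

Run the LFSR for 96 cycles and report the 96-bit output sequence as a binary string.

000111011101001111010100101000000101010101111101011010000011011101101101011000001011101111100011

tick  register→output (feedback)
  0  000111011→0 (1)
  1  001110111→0 (0)
  2  011101110→0 (1)
  3  111011101→1 (0)
  4  110111010→1 (0)
  5  101110100→1 (1)
  6  011101001→0 (1)
  7  111010011→1 (1)
  8  110100111→1 (1)
  9  101001111→1 (0)
 10  010011110→0 (1)
 11  100111101→1 (0)
 12  001111010→0 (1)
 13  011110101→0 (0)
 14  111101010→1 (0)
 15  111010100→1 (1)
 16  110101001→1 (0)
 17  101010010→1 (1)
 18  010100101→0 (0)
 19  101001010→1 (0)
 20  010010100→0 (0)
 21  100101000→1 (0)
 22  001010000→0 (0)
 23  010100000→0 (0)
 24  101000000→1 (1)
 25  010000001→0 (0)
 26  100000010→1 (1)
 27  000000101→0 (0)
 28  000001010→0 (1)
 29  000010101→0 (0)
 30  000101010→0 (1)
 31  001010101→0 (0)
 32  010101010→0 (1)
 33  101010101→1 (1)
 34  010101011→0 (1)
 35  101010111→1 (1)
 36  010101111→0 (1)
 37  101011111→1 (0)
 38  010111110→0 (1)
 39  101111101→1 (0)
 40  011111010→0 (1)
 41  111110101→1 (1)
 42  111101011→1 (0)
 43  111010110→1 (1)
 44  110101101→1 (0)
 45  101011010→1 (0)
 46  010110100→0 (0)
 47  101101000→1 (0)
 48  011010000→0 (0)
 49  110100000→1 (1)
 50  101000001→1 (1)
 51  010000011→0 (0)
 52  100000110→1 (1)
 53  000001101→0 (1)
 54  000011011→0 (1)
 55  000110111→0 (0)
 56  001101110→0 (1)
 57  011011101→0 (1)
 58  110111011→1 (0)
 59  101110110→1 (1)
 60  011101101→0 (1)
 61  111011011→1 (0)
 62  110110110→1 (1)
 63  101101101→1 (0)
 64  011011010→0 (1)
 65  110110101→1 (1)
 66  101101011→1 (0)
 67  011010110→0 (0)
 68  110101100→1 (0)
 69  101011000→1 (0)
 70  010110000→0 (0)
 71  101100000→1 (1)
 72  011000001→0 (0)
 73  110000010→1 (1)
 74  100000101→1 (1)
 75  000001011→0 (1)
 76  000010111→0 (0)
 77  000101110→0 (1)
 78  001011101→0 (1)
 79  010111011→0 (1)
 80  101110111→1 (1)
 81  011101111→0 (1)
 82  111011111→1 (0)
 83  110111110→1 (0)
 84  101111100→1 (0)
 85  011111000→0 (1)
 86  111110001→1 (1)
 87  111100011→1 (1)
 88  111000111→1 (1)
 89  110001111→1 (0)
 90  100011110→1 (0)
 91  000111100→0 (1)
 92  001111001→0 (1)
 93  011110011→0 (0)
 94  111100110→1 (1)
 95  111001101→1 (0)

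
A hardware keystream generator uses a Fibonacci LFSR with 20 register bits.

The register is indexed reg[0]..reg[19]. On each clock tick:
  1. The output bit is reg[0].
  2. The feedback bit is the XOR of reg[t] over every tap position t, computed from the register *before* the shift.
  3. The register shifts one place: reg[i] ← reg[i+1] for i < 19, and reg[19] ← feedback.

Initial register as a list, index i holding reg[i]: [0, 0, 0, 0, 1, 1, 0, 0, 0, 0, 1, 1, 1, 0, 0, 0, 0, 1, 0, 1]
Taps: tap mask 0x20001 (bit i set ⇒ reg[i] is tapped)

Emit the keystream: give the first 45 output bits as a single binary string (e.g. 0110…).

step | reg (before) | out | fb
   0 | 00001100001110000101 | 0 | 1
   1 | 00011000011100001011 | 0 | 0
   2 | 00110000111000010110 | 0 | 1
   3 | 01100001110000101101 | 0 | 1
   4 | 11000011100001011011 | 1 | 1
   5 | 10000111000010110111 | 1 | 0
   6 | 00001110000101101110 | 0 | 1
   7 | 00011100001011011101 | 0 | 1
   8 | 00111000010110111011 | 0 | 0
   9 | 01110000101101110110 | 0 | 1
  10 | 11100001011011101101 | 1 | 0
  11 | 11000010110111011010 | 1 | 1
  12 | 10000101101110110101 | 1 | 0
  13 | 00001011011101101010 | 0 | 0
  14 | 00010110111011010100 | 0 | 1
  15 | 00101101110110101001 | 0 | 0
  16 | 01011011101101010010 | 0 | 0
  17 | 10110111011010100100 | 1 | 0
  18 | 01101110110101001000 | 0 | 0
  19 | 11011101101010010000 | 1 | 1
  20 | 10111011010100100001 | 1 | 1
  21 | 01110110101001000011 | 0 | 0
  22 | 11101101010010000110 | 1 | 0
  23 | 11011010100100001100 | 1 | 0
  24 | 10110101001000011000 | 1 | 1
  25 | 01101010010000110001 | 0 | 0
  26 | 11010100100001100010 | 1 | 1
  27 | 10101001000011000101 | 1 | 0
  28 | 01010010000110001010 | 0 | 0
  29 | 10100100001100010100 | 1 | 0
  30 | 01001000011000101000 | 0 | 0
  31 | 10010000110001010000 | 1 | 1
  32 | 00100001100010100001 | 0 | 0
  33 | 01000011000101000010 | 0 | 0
  34 | 10000110001010000100 | 1 | 0
  35 | 00001100010100001000 | 0 | 0
  36 | 00011000101000010000 | 0 | 0
  37 | 00110001010000100000 | 0 | 0
  38 | 01100010100001000000 | 0 | 0
  39 | 11000101000010000000 | 1 | 1
  40 | 10001010000100000001 | 1 | 1
  41 | 00010100001000000011 | 0 | 0
  42 | 00101000010000000110 | 0 | 1
  43 | 01010000100000001101 | 0 | 1
  44 | 10100001000000011011 | 1 | 1

000011000011100001011011101101010010000110001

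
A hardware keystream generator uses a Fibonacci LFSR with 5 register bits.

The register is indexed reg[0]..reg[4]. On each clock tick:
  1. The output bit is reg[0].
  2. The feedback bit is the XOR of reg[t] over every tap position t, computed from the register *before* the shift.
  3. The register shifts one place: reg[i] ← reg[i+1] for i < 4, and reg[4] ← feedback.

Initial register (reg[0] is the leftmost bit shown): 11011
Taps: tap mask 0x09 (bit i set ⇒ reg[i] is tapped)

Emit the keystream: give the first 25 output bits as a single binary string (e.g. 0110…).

1101100011111001101001000

k : reg_k → out_k, fb_k
0: 11011 → 1, fb=0
1: 10110 → 1, fb=0
2: 01100 → 0, fb=0
3: 11000 → 1, fb=1
4: 10001 → 1, fb=1
5: 00011 → 0, fb=1
6: 00111 → 0, fb=1
7: 01111 → 0, fb=1
8: 11111 → 1, fb=0
9: 11110 → 1, fb=0
10: 11100 → 1, fb=1
11: 11001 → 1, fb=1
12: 10011 → 1, fb=0
13: 00110 → 0, fb=1
14: 01101 → 0, fb=0
15: 11010 → 1, fb=0
16: 10100 → 1, fb=1
17: 01001 → 0, fb=0
18: 10010 → 1, fb=0
19: 00100 → 0, fb=0
20: 01000 → 0, fb=0
21: 10000 → 1, fb=1
22: 00001 → 0, fb=0
23: 00010 → 0, fb=1
24: 00101 → 0, fb=0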